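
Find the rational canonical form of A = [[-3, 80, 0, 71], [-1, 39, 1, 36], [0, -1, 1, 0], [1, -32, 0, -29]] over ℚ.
R = [[0, 0, 0, -16], [1, 0, 0, -32], [0, 1, 0, -8], [0, 0, 1, 8]]

The invariant factors of A (the non-unit diagonal entries of the Smith normal form of xI - A over ℚ[x]) are (x^2 - 4x - 4)^2, each dividing the next. The characteristic polynomial is their product, (x^2 - 4x - 4)^2.

The rational canonical form is the block-diagonal matrix of companion matrices C(f_i):
R = [[0, 0, 0, -16], [1, 0, 0, -32], [0, 1, 0, -8], [0, 0, 1, 8]].

Note the characteristic polynomial does not split into linear factors over ℚ, so A has no Jordan form over ℚ; the rational canonical form exists over any field.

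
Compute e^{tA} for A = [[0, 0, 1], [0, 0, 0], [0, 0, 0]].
A has Jordan form J = [[0, 1, 0], [0, 0, 0], [0, 0, 0]] with A = PJP^{-1}, so e^{tA} = P e^{tJ} P^{-1}.

For a Jordan block J_k(λ), e^{tJ_k(λ)} = e^{λt} · (I + tN + t^2 N^2/2! + ... + t^{k-1} N^{k-1}/(k-1)!) where N is the nilpotent superdiagonal part.

Assembling the blocks and conjugating back gives the entries of e^{tA} as shown above.

e^{tA} = [[1, 0, t], [0, 1, 0], [0, 0, 1]]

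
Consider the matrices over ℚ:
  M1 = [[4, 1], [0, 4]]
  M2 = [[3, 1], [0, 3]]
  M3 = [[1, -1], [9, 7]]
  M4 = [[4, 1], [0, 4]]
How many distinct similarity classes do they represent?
Characteristic polynomials: χ_{M1} = (x - 4)^2, χ_{M2} = (x - 3)^2, χ_{M3} = (x - 4)^2, χ_{M4} = (x - 4)^2.

{M1, M3, M4}: invariant factors (x - 4)^2.

{M2}: invariant factors (x - 3)^2.

Matrices are similar if and only if their invariant-factor lists agree; the partition into similarity classes is {M1, M3, M4}, {M2}.

2 classes: {M1, M3, M4}, {M2}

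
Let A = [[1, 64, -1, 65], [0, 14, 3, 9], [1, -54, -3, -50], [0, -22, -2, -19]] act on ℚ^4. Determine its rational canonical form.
R = [[0, 0, 0, 96], [1, 0, 0, 64], [0, 1, 0, -2], [0, 0, 1, -7]]

The invariant factors of A (the non-unit diagonal entries of the Smith normal form of xI - A over ℚ[x]) are (x - 3)(x + 2)(x + 4)^2, each dividing the next. The characteristic polynomial is their product, (x - 3)(x + 2)(x + 4)^2.

The rational canonical form is the block-diagonal matrix of companion matrices C(f_i):
R = [[0, 0, 0, 96], [1, 0, 0, 64], [0, 1, 0, -2], [0, 0, 1, -7]].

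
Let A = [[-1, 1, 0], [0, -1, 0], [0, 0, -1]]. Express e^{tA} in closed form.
e^{tA} = [[e^{-t}, t*e^{-t}, 0], [0, e^{-t}, 0], [0, 0, e^{-t}]]

A has Jordan form J = [[-1, 1, 0], [0, -1, 0], [0, 0, -1]] with A = PJP^{-1}, so e^{tA} = P e^{tJ} P^{-1}.

For a Jordan block J_k(λ), e^{tJ_k(λ)} = e^{λt} · (I + tN + t^2 N^2/2! + ... + t^{k-1} N^{k-1}/(k-1)!) where N is the nilpotent superdiagonal part.

Assembling the blocks and conjugating back gives the entries of e^{tA} as shown above.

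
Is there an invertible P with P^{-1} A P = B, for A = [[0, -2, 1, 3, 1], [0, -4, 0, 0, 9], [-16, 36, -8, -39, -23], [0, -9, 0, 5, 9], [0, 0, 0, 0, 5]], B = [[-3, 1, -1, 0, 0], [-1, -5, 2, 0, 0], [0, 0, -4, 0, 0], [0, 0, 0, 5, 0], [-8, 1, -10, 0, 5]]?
Yes.

Two matrices over a field are similar if and only if they have the same invariant factors.

Both A and B have characteristic polynomial (x - 5)^2(x + 4)^3 and minimal polynomial (x - 5)(x + 4)^3. Computing further, both have invariant factors x - 5, (x - 5)(x + 4)^3. Hence A and B are similar.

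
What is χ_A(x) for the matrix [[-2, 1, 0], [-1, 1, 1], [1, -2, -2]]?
χ_A(x) = (x + 1)^3

xI - A = [[x + 2, -1, 0], [1, x - 1, -1], [-1, 2, x + 2]].

Expanding det(xI - A) along the first row:
det(xI - A) = + (x + 2)·det([[x - 1, -1], [2, x + 2]]) - (-1)·det([[1, -1], [-1, x + 2]]) + (0)·det([[1, x - 1], [-1, 2]]).

Evaluating gives χ_A(x) = x^3 + 3x^2 + 3x + 1 = (x + 1)^3.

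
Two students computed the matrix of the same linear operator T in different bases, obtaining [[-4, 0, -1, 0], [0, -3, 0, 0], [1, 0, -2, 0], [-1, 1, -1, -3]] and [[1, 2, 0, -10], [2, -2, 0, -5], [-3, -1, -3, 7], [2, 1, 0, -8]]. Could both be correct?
Two matrices over a field are similar if and only if they have the same invariant factors.

Both A and B have characteristic polynomial (x + 3)^4 and minimal polynomial (x + 3)^2. Computing further, both have invariant factors (x + 3)^2, (x + 3)^2. Hence A and B are similar.

Yes.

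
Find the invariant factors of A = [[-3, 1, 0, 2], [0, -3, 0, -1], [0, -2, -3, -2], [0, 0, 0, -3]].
x + 3, (x + 3)^3

The Jordan structure of A has elementary divisors (x + 3)^3, (x + 3). Arranging the block sizes at each eigenvalue in decreasing order and taking row products gives the invariant factors.

Invariant factors (smallest first, each dividing the next): x + 3, (x + 3)^3.

Check: the last factor (x + 3)^3 is the minimal polynomial, and the product (x + 3)^4 is the characteristic polynomial.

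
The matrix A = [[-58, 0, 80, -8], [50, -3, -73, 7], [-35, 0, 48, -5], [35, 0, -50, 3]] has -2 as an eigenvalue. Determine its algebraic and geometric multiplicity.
algebraic multiplicity 2, geometric multiplicity 2

The characteristic polynomial is (x + 2)^2(x + 3)^2, so the factor x + 2 appears with exponent 2: the algebraic multiplicity is 2.

rank(A + 2I) = 2, so the eigenspace has dimension 4 - 2 = 2: the geometric multiplicity is 2.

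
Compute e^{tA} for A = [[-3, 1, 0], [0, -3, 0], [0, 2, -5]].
A has Jordan form J = [[-5, 0, 0], [0, -3, 1], [0, 0, -3]] with A = PJP^{-1}, so e^{tA} = P e^{tJ} P^{-1}.

For a Jordan block J_k(λ), e^{tJ_k(λ)} = e^{λt} · (I + tN + t^2 N^2/2! + ... + t^{k-1} N^{k-1}/(k-1)!) where N is the nilpotent superdiagonal part.

Assembling the blocks and conjugating back gives the entries of e^{tA} as shown above.

e^{tA} = [[e^{-3*t}, t*e^{-3*t}, 0], [0, e^{-3*t}, 0], [0, (e^{2*t} - 1)*e^{-5*t}, e^{-5*t}]]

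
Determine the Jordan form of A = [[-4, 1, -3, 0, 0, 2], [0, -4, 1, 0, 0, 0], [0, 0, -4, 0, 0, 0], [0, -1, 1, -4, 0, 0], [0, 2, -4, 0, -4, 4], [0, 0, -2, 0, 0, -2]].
J = [[-4, 1, 0, 0, 0, 0], [0, -4, 1, 0, 0, 0], [0, 0, -4, 0, 0, 0], [0, 0, 0, -4, 0, 0], [0, 0, 0, 0, -4, 0], [0, 0, 0, 0, 0, -2]]

The characteristic polynomial is det(xI - A) = (x + 2)(x + 4)^5, so the eigenvalues are -4 (algebraic multiplicity 5), -2 (algebraic multiplicity 1).

For λ = -4: rank(A + 4I) = 3, rank((A + 4I)^2) = 2, rank((A + 4I)^3) = 1. The eigenspace has dimension 6 - 3 = 3, so there are 3 Jordan blocks; the rank sequence gives block sizes [3, 1, 1].

For λ = -2: algebraic multiplicity 1 gives one 1×1 block.

Assembling the blocks gives the Jordan form J above.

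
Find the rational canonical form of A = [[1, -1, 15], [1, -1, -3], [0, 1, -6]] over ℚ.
The invariant factors of A (the non-unit diagonal entries of the Smith normal form of xI - A over ℚ[x]) are (x + 3)(x^2 + 3x - 6), each dividing the next. The characteristic polynomial is their product, (x + 3)(x^2 + 3x - 6).

The rational canonical form is the block-diagonal matrix of companion matrices C(f_i):
R = [[0, 0, 18], [1, 0, -3], [0, 1, -6]].

Note the characteristic polynomial does not split into linear factors over ℚ, so A has no Jordan form over ℚ; the rational canonical form exists over any field.

R = [[0, 0, 18], [1, 0, -3], [0, 1, -6]]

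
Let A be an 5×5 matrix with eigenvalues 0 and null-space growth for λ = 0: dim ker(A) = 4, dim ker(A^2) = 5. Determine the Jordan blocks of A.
λ = 0: successive nullity increments [4, 1] count blocks of size ≥ k; block sizes are [2, 1, 1, 1].

Jordan blocks: (0, 2), (0, 1), (0, 1), (0, 1)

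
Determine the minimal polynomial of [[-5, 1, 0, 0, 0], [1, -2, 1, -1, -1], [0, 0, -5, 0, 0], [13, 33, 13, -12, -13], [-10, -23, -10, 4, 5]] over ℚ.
m_A(x) = (x - 1)(x + 5)^3

The characteristic polynomial factors as (x - 1)(x + 5)^4. The minimal polynomial is ∏(x - λ)^{k_λ} where k_λ is the size of the largest Jordan block at λ.

For λ = -5: rank(A + 5I) = 3, and the largest Jordan block has size 3 (the smallest k with rank((A + 5I)^k) = rank((A + 5I)^(k+1))).
For λ = 1: rank(A - I) = 4, and the largest Jordan block has size 1 (the smallest k with rank((A - I)^k) = rank((A - I)^(k+1))).

So m_A(x) = (x - 1)(x + 5)^3.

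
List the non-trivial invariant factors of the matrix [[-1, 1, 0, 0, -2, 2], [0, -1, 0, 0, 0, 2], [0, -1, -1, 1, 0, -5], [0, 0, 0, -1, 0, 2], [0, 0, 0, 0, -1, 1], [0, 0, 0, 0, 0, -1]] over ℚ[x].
The Jordan structure of A has elementary divisors (x + 1)^2, (x + 1)^2, (x + 1)^2. Arranging the block sizes at each eigenvalue in decreasing order and taking row products gives the invariant factors.

Invariant factors (smallest first, each dividing the next): (x + 1)^2, (x + 1)^2, (x + 1)^2.

Check: the last factor (x + 1)^2 is the minimal polynomial, and the product (x + 1)^6 is the characteristic polynomial.

(x + 1)^2, (x + 1)^2, (x + 1)^2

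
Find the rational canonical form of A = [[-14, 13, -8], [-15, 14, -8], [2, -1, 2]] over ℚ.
The invariant factors of A (the non-unit diagonal entries of the Smith normal form of xI - A over ℚ[x]) are (x - 1)(x^2 - x + 6), each dividing the next. The characteristic polynomial is their product, (x - 1)(x^2 - x + 6).

The rational canonical form is the block-diagonal matrix of companion matrices C(f_i):
R = [[0, 0, 6], [1, 0, -7], [0, 1, 2]].

Note the characteristic polynomial does not split into linear factors over ℚ, so A has no Jordan form over ℚ; the rational canonical form exists over any field.

R = [[0, 0, 6], [1, 0, -7], [0, 1, 2]]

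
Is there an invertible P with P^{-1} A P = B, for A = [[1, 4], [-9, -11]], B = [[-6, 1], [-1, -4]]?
Yes.

Two matrices over a field are similar if and only if they have the same invariant factors.

Both A and B have characteristic polynomial (x + 5)^2 and minimal polynomial (x + 5)^2. Computing further, both have invariant factors (x + 5)^2. Hence A and B are similar.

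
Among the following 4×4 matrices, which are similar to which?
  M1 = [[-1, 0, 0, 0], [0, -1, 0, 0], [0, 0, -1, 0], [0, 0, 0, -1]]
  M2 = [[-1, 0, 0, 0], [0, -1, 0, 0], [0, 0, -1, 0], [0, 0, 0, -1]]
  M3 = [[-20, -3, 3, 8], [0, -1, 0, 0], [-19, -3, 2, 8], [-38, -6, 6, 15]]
2 classes: {M1, M2}, {M3}

Characteristic polynomials: χ_{M1} = (x + 1)^4, χ_{M2} = (x + 1)^4, χ_{M3} = (x + 1)^4.

{M1, M2}: invariant factors x + 1, x + 1, x + 1, x + 1.

{M3}: invariant factors x + 1, x + 1, (x + 1)^2.

Matrices are similar if and only if their invariant-factor lists agree; the partition into similarity classes is {M1, M2}, {M3}.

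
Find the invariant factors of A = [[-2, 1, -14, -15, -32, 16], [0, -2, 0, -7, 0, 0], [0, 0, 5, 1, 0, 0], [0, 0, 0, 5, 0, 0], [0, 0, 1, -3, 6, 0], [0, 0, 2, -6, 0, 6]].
x - 6, (x - 6)(x - 5)^2(x + 2)^2

The Jordan structure of A has elementary divisors (x + 2)^2, (x - 5)^2, (x - 6), (x - 6). Arranging the block sizes at each eigenvalue in decreasing order and taking row products gives the invariant factors.

Invariant factors (smallest first, each dividing the next): x - 6, (x - 6)(x - 5)^2(x + 2)^2.

Check: the last factor (x - 6)(x - 5)^2(x + 2)^2 is the minimal polynomial, and the product (x - 6)^2(x - 5)^2(x + 2)^2 is the characteristic polynomial.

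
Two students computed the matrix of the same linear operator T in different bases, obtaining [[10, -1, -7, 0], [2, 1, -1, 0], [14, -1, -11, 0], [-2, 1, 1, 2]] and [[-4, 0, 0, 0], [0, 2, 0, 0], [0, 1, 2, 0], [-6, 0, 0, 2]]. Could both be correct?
Two matrices over a field are similar if and only if they have the same invariant factors.

Both A and B have characteristic polynomial (x - 2)^3(x + 4) and minimal polynomial (x - 2)^2(x + 4). Computing further, both have invariant factors x - 2, (x - 2)^2(x + 4). Hence A and B are similar.

Yes.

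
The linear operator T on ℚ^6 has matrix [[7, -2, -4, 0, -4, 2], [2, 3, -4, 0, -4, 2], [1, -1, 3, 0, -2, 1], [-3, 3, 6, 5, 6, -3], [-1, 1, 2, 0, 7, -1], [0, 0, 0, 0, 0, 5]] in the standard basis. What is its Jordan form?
The characteristic polynomial is det(xI - A) = (x - 5)^6, so the eigenvalues are 5 (algebraic multiplicity 6).

For λ = 5: rank(A - 5I) = 1, rank((A - 5I)^2) = 0. The eigenspace has dimension 6 - 1 = 5, so there are 5 Jordan blocks; the rank sequence gives block sizes [2, 1, 1, 1, 1].

Assembling the blocks gives the Jordan form J above.

J = [[5, 1, 0, 0, 0, 0], [0, 5, 0, 0, 0, 0], [0, 0, 5, 0, 0, 0], [0, 0, 0, 5, 0, 0], [0, 0, 0, 0, 5, 0], [0, 0, 0, 0, 0, 5]]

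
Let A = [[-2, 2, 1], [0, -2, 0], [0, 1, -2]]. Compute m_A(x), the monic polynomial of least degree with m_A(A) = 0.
The characteristic polynomial factors as (x + 2)^3. The minimal polynomial is ∏(x - λ)^{k_λ} where k_λ is the size of the largest Jordan block at λ.

For λ = -2: rank(A + 2I) = 2, and the largest Jordan block has size 3 (the smallest k with rank((A + 2I)^k) = rank((A + 2I)^(k+1))).

So m_A(x) = (x + 2)^3.

m_A(x) = (x + 2)^3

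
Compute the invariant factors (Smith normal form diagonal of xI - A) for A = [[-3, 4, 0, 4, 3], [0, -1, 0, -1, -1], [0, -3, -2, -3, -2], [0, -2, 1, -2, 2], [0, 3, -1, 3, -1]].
x^2(x + 3)^3

The Jordan structure of A has elementary divisors (x + 3)^3, x^2. Arranging the block sizes at each eigenvalue in decreasing order and taking row products gives the invariant factors.

Invariant factors (smallest first, each dividing the next): x^2(x + 3)^3.

Check: the last factor x^2(x + 3)^3 is the minimal polynomial, and the product x^2(x + 3)^3 is the characteristic polynomial.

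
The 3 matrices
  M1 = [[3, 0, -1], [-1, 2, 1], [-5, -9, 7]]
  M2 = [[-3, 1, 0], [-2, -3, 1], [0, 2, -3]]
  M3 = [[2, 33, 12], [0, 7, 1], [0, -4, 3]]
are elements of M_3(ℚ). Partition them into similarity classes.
2 classes: {M1, M3}, {M2}

Characteristic polynomials: χ_{M1} = (x - 5)^2(x - 2), χ_{M2} = (x + 3)^3, χ_{M3} = (x - 5)^2(x - 2).

{M1, M3}: invariant factors (x - 5)^2(x - 2).

{M2}: invariant factors (x + 3)^3.

Matrices are similar if and only if their invariant-factor lists agree; the partition into similarity classes is {M1, M3}, {M2}.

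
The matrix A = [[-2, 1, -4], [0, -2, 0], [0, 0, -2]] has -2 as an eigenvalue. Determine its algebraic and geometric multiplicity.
The characteristic polynomial is (x + 2)^3, so the factor x + 2 appears with exponent 3: the algebraic multiplicity is 3.

rank(A + 2I) = 1, so the eigenspace has dimension 3 - 1 = 2: the geometric multiplicity is 2.

Since 2 < 3, A is not diagonalizable.

algebraic multiplicity 3, geometric multiplicity 2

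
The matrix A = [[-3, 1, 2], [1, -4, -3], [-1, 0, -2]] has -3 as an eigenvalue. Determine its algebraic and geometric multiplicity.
algebraic multiplicity 3, geometric multiplicity 1

The characteristic polynomial is (x + 3)^3, so the factor x + 3 appears with exponent 3: the algebraic multiplicity is 3.

rank(A + 3I) = 2, so the eigenspace has dimension 3 - 2 = 1: the geometric multiplicity is 1.

Since 1 < 3, A is not diagonalizable.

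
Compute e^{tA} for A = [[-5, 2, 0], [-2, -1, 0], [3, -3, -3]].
e^{tA} = [[(1 - 2*t)*e^{-3*t}, 2*t*e^{-3*t}, 0], [-2*t*e^{-3*t}, (2*t + 1)*e^{-3*t}, 0], [3*t*e^{-3*t}, -3*t*e^{-3*t}, e^{-3*t}]]

A has Jordan form J = [[-3, 1, 0], [0, -3, 0], [0, 0, -3]] with A = PJP^{-1}, so e^{tA} = P e^{tJ} P^{-1}.

For a Jordan block J_k(λ), e^{tJ_k(λ)} = e^{λt} · (I + tN + t^2 N^2/2! + ... + t^{k-1} N^{k-1}/(k-1)!) where N is the nilpotent superdiagonal part.

Assembling the blocks and conjugating back gives the entries of e^{tA} as shown above.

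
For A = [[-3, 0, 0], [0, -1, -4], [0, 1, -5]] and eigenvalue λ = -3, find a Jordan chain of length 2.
v_1 = [[0, 1, 0]]^T, v_2 = [[0, 2, 1]]^T

We seek v_1 ∈ ker((A + 3I)^2) \ ker(A + 3I), then set v_{i+1} = (A + 3I) v_i.

One such chain is v_1 = [[0, 1, 0]]^T, v_2 = [[0, 2, 1]]^T. Check: (A + 3I) v_2 = [[0, 0, 0]]^T = 0.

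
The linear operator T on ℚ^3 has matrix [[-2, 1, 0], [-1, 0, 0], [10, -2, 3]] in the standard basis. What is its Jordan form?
The characteristic polynomial is det(xI - A) = (x - 3)(x + 1)^2, so the eigenvalues are -1 (algebraic multiplicity 2), 3 (algebraic multiplicity 1).

For λ = -1: rank(A + I) = 2, rank((A + I)^2) = 1. The eigenspace has dimension 3 - 2 = 1, so there is 1 Jordan block; the rank sequence gives block sizes [2].

For λ = 3: algebraic multiplicity 1 gives one 1×1 block.

Assembling the blocks gives the Jordan form J above.

J = [[-1, 1, 0], [0, -1, 0], [0, 0, 3]]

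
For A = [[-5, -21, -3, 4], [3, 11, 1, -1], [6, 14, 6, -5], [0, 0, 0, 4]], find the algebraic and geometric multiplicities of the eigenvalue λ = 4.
algebraic multiplicity 4, geometric multiplicity 2

The characteristic polynomial is (x - 4)^4, so the factor x - 4 appears with exponent 4: the algebraic multiplicity is 4.

rank(A - 4I) = 2, so the eigenspace has dimension 4 - 2 = 2: the geometric multiplicity is 2.

Since 2 < 4, A is not diagonalizable.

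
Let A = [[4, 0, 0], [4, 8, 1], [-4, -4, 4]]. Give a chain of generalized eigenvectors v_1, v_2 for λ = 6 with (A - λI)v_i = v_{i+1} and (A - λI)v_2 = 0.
v_1 = [[0, 0, 1]]^T, v_2 = [[0, 1, -2]]^T

We seek v_1 ∈ ker((A - 6I)^2) \ ker(A - 6I), then set v_{i+1} = (A - 6I) v_i.

One such chain is v_1 = [[0, 0, 1]]^T, v_2 = [[0, 1, -2]]^T. Check: (A - 6I) v_2 = [[0, 0, 0]]^T = 0.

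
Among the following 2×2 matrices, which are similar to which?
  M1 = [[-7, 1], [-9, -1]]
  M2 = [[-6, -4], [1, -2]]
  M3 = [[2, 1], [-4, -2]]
2 classes: {M1, M2}, {M3}

Characteristic polynomials: χ_{M1} = (x + 4)^2, χ_{M2} = (x + 4)^2, χ_{M3} = x^2.

{M1, M2}: invariant factors (x + 4)^2.

{M3}: invariant factors x^2.

Matrices are similar if and only if their invariant-factor lists agree; the partition into similarity classes is {M1, M2}, {M3}.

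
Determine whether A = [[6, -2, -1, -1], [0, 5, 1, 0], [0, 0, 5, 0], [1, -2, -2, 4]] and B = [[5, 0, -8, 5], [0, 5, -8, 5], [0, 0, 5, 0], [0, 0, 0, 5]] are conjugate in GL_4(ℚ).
No.

Both have characteristic polynomial (x - 5)^4, but the minimal polynomial of A is (x - 5)^3 while the minimal polynomial of B is (x - 5)^2. The minimal polynomial is a similarity invariant, so A and B are not similar.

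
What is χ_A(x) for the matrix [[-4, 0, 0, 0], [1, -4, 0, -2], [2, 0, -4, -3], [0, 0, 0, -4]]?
χ_A(x) = (x + 4)^4

xI - A = [[x + 4, 0, 0, 0], [-1, x + 4, 0, 2], [-2, 0, x + 4, 3], [0, 0, 0, x + 4]].

Expanding det(xI - A) along the first row:
det(xI - A) = + (x + 4)·det([[x + 4, 0, 2], [0, x + 4, 3], [0, 0, x + 4]]) - (0)·det([[-1, 0, 2], [-2, x + 4, 3], [0, 0, x + 4]]) + (0)·det([[-1, x + 4, 2], [-2, 0, 3], [0, 0, x + 4]]) - (0)·det([[-1, x + 4, 0], [-2, 0, x + 4], [0, 0, 0]]).

Evaluating gives χ_A(x) = x^4 + 16x^3 + 96x^2 + 256x + 256 = (x + 4)^4.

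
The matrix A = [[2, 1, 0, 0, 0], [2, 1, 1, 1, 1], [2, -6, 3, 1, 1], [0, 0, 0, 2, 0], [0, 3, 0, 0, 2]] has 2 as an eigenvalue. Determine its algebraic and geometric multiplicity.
algebraic multiplicity 5, geometric multiplicity 3

The characteristic polynomial is (x - 2)^5, so the factor x - 2 appears with exponent 5: the algebraic multiplicity is 5.

rank(A - 2I) = 2, so the eigenspace has dimension 5 - 2 = 3: the geometric multiplicity is 3.

Since 3 < 5, A is not diagonalizable.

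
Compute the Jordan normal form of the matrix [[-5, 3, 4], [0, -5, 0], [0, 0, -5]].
The characteristic polynomial is det(xI - A) = (x + 5)^3, so the eigenvalues are -5 (algebraic multiplicity 3).

For λ = -5: rank(A + 5I) = 1, rank((A + 5I)^2) = 0. The eigenspace has dimension 3 - 1 = 2, so there are 2 Jordan blocks; the rank sequence gives block sizes [2, 1].

Assembling the blocks gives the Jordan form J above.

J = [[-5, 1, 0], [0, -5, 0], [0, 0, -5]]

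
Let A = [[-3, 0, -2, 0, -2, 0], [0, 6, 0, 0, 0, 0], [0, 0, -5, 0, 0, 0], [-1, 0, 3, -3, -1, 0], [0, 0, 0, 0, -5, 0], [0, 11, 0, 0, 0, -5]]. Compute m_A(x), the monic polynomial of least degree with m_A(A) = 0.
m_A(x) = (x - 6)(x + 3)^2(x + 5)

The characteristic polynomial factors as (x - 6)(x + 3)^2(x + 5)^3. The minimal polynomial is ∏(x - λ)^{k_λ} where k_λ is the size of the largest Jordan block at λ.

For λ = -5: rank(A + 5I) = 3, and the largest Jordan block has size 1 (the smallest k with rank((A + 5I)^k) = rank((A + 5I)^(k+1))).
For λ = -3: rank(A + 3I) = 5, and the largest Jordan block has size 2 (the smallest k with rank((A + 3I)^k) = rank((A + 3I)^(k+1))).
For λ = 6: rank(A - 6I) = 5, and the largest Jordan block has size 1 (the smallest k with rank((A - 6I)^k) = rank((A - 6I)^(k+1))).

So m_A(x) = (x - 6)(x + 3)^2(x + 5).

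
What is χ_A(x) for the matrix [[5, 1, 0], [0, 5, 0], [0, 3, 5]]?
χ_A(x) = (x - 5)^3

xI - A = [[x - 5, -1, 0], [0, x - 5, 0], [0, -3, x - 5]].

Expanding det(xI - A) along the first row:
det(xI - A) = + (x - 5)·det([[x - 5, 0], [-3, x - 5]]) - (-1)·det([[0, 0], [0, x - 5]]) + (0)·det([[0, x - 5], [0, -3]]).

Evaluating gives χ_A(x) = x^3 - 15x^2 + 75x - 125 = (x - 5)^3.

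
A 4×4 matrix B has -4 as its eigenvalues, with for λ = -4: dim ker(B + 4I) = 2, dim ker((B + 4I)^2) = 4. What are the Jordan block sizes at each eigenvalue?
λ = -4: successive nullity increments [2, 2] count blocks of size ≥ k; block sizes are [2, 2].

Jordan blocks: (-4, 2), (-4, 2)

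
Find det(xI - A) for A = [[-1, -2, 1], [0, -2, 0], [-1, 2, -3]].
xI - A = [[x + 1, 2, -1], [0, x + 2, 0], [1, -2, x + 3]].

Expanding det(xI - A) along the first row:
det(xI - A) = + (x + 1)·det([[x + 2, 0], [-2, x + 3]]) - (2)·det([[0, 0], [1, x + 3]]) + (-1)·det([[0, x + 2], [1, -2]]).

Evaluating gives χ_A(x) = x^3 + 6x^2 + 12x + 8 = (x + 2)^3.

χ_A(x) = (x + 2)^3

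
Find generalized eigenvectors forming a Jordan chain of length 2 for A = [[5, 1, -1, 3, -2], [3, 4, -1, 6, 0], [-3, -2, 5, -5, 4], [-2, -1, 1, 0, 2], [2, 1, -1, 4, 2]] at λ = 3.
We seek v_1 ∈ ker((A - 3I)^2) \ ker(A - 3I), then set v_{i+1} = (A - 3I) v_i.

One such chain is v_1 = [[1, -1, 0, 0, 0]]^T, v_2 = [[1, 2, -1, -1, 1]]^T. Check: (A - 3I) v_2 = [[0, 0, 0, 0, 0]]^T = 0.

v_1 = [[1, -1, 0, 0, 0]]^T, v_2 = [[1, 2, -1, -1, 1]]^T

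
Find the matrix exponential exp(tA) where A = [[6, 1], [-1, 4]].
e^{tA} = [[(t + 1)*e^{5*t}, t*e^{5*t}], [-t*e^{5*t}, (1 - t)*e^{5*t}]]

A has Jordan form J = [[5, 1], [0, 5]] with A = PJP^{-1}, so e^{tA} = P e^{tJ} P^{-1}.

For a Jordan block J_k(λ), e^{tJ_k(λ)} = e^{λt} · (I + tN + t^2 N^2/2! + ... + t^{k-1} N^{k-1}/(k-1)!) where N is the nilpotent superdiagonal part.

Assembling the blocks and conjugating back gives the entries of e^{tA} as shown above.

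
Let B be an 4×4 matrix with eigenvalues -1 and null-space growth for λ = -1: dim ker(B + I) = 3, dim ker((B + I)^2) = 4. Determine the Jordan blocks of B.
Jordan blocks: (-1, 2), (-1, 1), (-1, 1)

λ = -1: successive nullity increments [3, 1] count blocks of size ≥ k; block sizes are [2, 1, 1].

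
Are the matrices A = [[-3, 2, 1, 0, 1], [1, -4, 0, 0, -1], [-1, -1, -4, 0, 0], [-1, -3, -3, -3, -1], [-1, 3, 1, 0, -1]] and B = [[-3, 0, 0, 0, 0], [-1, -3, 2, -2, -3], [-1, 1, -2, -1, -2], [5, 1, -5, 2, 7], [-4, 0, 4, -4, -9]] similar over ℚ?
Two matrices over a field are similar if and only if they have the same invariant factors.

Both A and B have characteristic polynomial (x + 3)^5 and minimal polynomial (x + 3)^3. Computing further, both have invariant factors (x + 3)^2, (x + 3)^3. Hence A and B are similar.

Yes.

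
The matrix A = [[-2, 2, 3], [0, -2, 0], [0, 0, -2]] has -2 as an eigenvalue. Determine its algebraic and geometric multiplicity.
The characteristic polynomial is (x + 2)^3, so the factor x + 2 appears with exponent 3: the algebraic multiplicity is 3.

rank(A + 2I) = 1, so the eigenspace has dimension 3 - 1 = 2: the geometric multiplicity is 2.

Since 2 < 3, A is not diagonalizable.

algebraic multiplicity 3, geometric multiplicity 2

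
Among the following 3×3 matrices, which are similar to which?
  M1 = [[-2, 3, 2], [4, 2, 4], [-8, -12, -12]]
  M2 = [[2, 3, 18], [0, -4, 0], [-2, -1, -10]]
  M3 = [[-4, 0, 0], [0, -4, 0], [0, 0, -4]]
Characteristic polynomials: χ_{M1} = (x + 4)^3, χ_{M2} = (x + 4)^3, χ_{M3} = (x + 4)^3.

{M1, M2}: invariant factors x + 4, (x + 4)^2.

{M3}: invariant factors x + 4, x + 4, x + 4.

Matrices are similar if and only if their invariant-factor lists agree; the partition into similarity classes is {M1, M2}, {M3}.

2 classes: {M1, M2}, {M3}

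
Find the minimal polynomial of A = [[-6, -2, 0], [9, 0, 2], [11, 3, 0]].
m_A(x) = (x + 2)^3

The characteristic polynomial factors as (x + 2)^3. The minimal polynomial is ∏(x - λ)^{k_λ} where k_λ is the size of the largest Jordan block at λ.

For λ = -2: rank(A + 2I) = 2, and the largest Jordan block has size 3 (the smallest k with rank((A + 2I)^k) = rank((A + 2I)^(k+1))).

So m_A(x) = (x + 2)^3.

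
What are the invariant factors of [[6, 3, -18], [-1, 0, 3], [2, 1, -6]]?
The Jordan structure of A has elementary divisors x^3. Arranging the block sizes at each eigenvalue in decreasing order and taking row products gives the invariant factors.

Invariant factors (smallest first, each dividing the next): x^3.

Check: the last factor x^3 is the minimal polynomial, and the product x^3 is the characteristic polynomial.

x^3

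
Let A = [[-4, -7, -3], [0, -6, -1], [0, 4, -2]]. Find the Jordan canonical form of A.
The characteristic polynomial is det(xI - A) = (x + 4)^3, so the eigenvalues are -4 (algebraic multiplicity 3).

For λ = -4: rank(A + 4I) = 2, rank((A + 4I)^2) = 1, rank((A + 4I)^3) = 0. The eigenspace has dimension 3 - 2 = 1, so there is 1 Jordan block; the rank sequence gives block sizes [3].

Assembling the blocks gives the Jordan form J above.

J = [[-4, 1, 0], [0, -4, 1], [0, 0, -4]]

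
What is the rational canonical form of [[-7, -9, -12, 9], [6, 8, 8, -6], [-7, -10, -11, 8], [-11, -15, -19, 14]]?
The invariant factors of A (the non-unit diagonal entries of the Smith normal form of xI - A over ℚ[x]) are x^2(x - 2)^2, each dividing the next. The characteristic polynomial is their product, x^2(x - 2)^2.

The rational canonical form is the block-diagonal matrix of companion matrices C(f_i):
R = [[0, 0, 0, 0], [1, 0, 0, 0], [0, 1, 0, -4], [0, 0, 1, 4]].

R = [[0, 0, 0, 0], [1, 0, 0, 0], [0, 1, 0, -4], [0, 0, 1, 4]]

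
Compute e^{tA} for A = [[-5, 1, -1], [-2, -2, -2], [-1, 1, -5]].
A has Jordan form J = [[-4, 1, 0], [0, -4, 0], [0, 0, -4]] with A = PJP^{-1}, so e^{tA} = P e^{tJ} P^{-1}.

For a Jordan block J_k(λ), e^{tJ_k(λ)} = e^{λt} · (I + tN + t^2 N^2/2! + ... + t^{k-1} N^{k-1}/(k-1)!) where N is the nilpotent superdiagonal part.

Assembling the blocks and conjugating back gives the entries of e^{tA} as shown above.

e^{tA} = [[(1 - t)*e^{-4*t}, t*e^{-4*t}, -t*e^{-4*t}], [-2*t*e^{-4*t}, (2*t + 1)*e^{-4*t}, -2*t*e^{-4*t}], [-t*e^{-4*t}, t*e^{-4*t}, (1 - t)*e^{-4*t}]]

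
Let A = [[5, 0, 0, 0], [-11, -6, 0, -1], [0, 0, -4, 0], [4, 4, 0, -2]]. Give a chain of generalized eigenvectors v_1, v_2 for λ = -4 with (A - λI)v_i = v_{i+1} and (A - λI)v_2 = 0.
We seek v_1 ∈ ker((A + 4I)^2) \ ker(A + 4I), then set v_{i+1} = (A + 4I) v_i.

One such chain is v_1 = [[0, 1, 0, -1]]^T, v_2 = [[0, -1, 0, 2]]^T. Check: (A + 4I) v_2 = [[0, 0, 0, 0]]^T = 0.

v_1 = [[0, 1, 0, -1]]^T, v_2 = [[0, -1, 0, 2]]^T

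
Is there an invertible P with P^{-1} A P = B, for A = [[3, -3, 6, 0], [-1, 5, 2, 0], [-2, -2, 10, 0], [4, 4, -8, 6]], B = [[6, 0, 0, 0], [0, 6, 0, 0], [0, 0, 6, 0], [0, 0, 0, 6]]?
Both have characteristic polynomial (x - 6)^4, but the minimal polynomial of A is (x - 6)^2 while the minimal polynomial of B is x - 6. The minimal polynomial is a similarity invariant, so A and B are not similar.

No.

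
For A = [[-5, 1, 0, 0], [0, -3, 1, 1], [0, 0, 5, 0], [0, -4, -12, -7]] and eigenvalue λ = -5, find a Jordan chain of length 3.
v_1 = [[0, 0, 0, 1]]^T, v_2 = [[0, 1, 0, -2]]^T, v_3 = [[1, 0, 0, 0]]^T

We seek v_1 ∈ ker((A + 5I)^3) \ ker((A + 5I)^2), then set v_{i+1} = (A + 5I) v_i.

One such chain is v_1 = [[0, 0, 0, 1]]^T, v_2 = [[0, 1, 0, -2]]^T, v_3 = [[1, 0, 0, 0]]^T. Check: (A + 5I) v_3 = [[0, 0, 0, 0]]^T = 0.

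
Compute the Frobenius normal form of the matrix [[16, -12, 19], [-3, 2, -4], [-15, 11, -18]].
The invariant factors of A (the non-unit diagonal entries of the Smith normal form of xI - A over ℚ[x]) are x^3 + x + 1, each dividing the next. The characteristic polynomial is their product, x^3 + x + 1.

The rational canonical form is the block-diagonal matrix of companion matrices C(f_i):
R = [[0, 0, -1], [1, 0, -1], [0, 1, 0]].

Note the characteristic polynomial does not split into linear factors over ℚ, so A has no Jordan form over ℚ; the rational canonical form exists over any field.

R = [[0, 0, -1], [1, 0, -1], [0, 1, 0]]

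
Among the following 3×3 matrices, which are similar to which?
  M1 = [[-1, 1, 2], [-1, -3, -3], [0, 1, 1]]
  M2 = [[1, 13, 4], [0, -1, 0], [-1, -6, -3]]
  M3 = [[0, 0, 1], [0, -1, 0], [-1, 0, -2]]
2 classes: {M1, M2}, {M3}

Characteristic polynomials: χ_{M1} = (x + 1)^3, χ_{M2} = (x + 1)^3, χ_{M3} = (x + 1)^3.

{M1, M2}: invariant factors (x + 1)^3.

{M3}: invariant factors x + 1, (x + 1)^2.

Matrices are similar if and only if their invariant-factor lists agree; the partition into similarity classes is {M1, M2}, {M3}.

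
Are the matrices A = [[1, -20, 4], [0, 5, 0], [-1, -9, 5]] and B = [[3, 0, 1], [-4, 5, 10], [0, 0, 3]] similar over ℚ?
Yes.

Two matrices over a field are similar if and only if they have the same invariant factors.

Both A and B have characteristic polynomial (x - 5)(x - 3)^2 and minimal polynomial (x - 5)(x - 3)^2. Computing further, both have invariant factors (x - 5)(x - 3)^2. Hence A and B are similar.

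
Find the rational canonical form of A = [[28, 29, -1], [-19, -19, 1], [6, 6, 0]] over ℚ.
The invariant factors of A (the non-unit diagonal entries of the Smith normal form of xI - A over ℚ[x]) are (x - 6)(x^2 - 3x + 1), each dividing the next. The characteristic polynomial is their product, (x - 6)(x^2 - 3x + 1).

The rational canonical form is the block-diagonal matrix of companion matrices C(f_i):
R = [[0, 0, 6], [1, 0, -19], [0, 1, 9]].

Note the characteristic polynomial does not split into linear factors over ℚ, so A has no Jordan form over ℚ; the rational canonical form exists over any field.

R = [[0, 0, 6], [1, 0, -19], [0, 1, 9]]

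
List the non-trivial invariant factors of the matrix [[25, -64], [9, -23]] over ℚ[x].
The Jordan structure of A has elementary divisors (x - 1)^2. Arranging the block sizes at each eigenvalue in decreasing order and taking row products gives the invariant factors.

Invariant factors (smallest first, each dividing the next): (x - 1)^2.

Check: the last factor (x - 1)^2 is the minimal polynomial, and the product (x - 1)^2 is the characteristic polynomial.

(x - 1)^2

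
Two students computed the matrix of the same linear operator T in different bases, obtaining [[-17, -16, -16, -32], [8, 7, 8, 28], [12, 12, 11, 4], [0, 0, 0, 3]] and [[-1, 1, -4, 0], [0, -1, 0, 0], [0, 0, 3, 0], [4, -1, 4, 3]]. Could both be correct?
Both have characteristic polynomial (x - 3)^2(x + 1)^2, but the minimal polynomial of A is (x - 3)(x + 1) while the minimal polynomial of B is (x - 3)(x + 1)^2. The minimal polynomial is a similarity invariant, so A and B are not similar.

No.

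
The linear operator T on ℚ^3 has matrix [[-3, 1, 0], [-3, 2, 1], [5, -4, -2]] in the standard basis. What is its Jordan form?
The characteristic polynomial is det(xI - A) = (x + 1)^3, so the eigenvalues are -1 (algebraic multiplicity 3).

For λ = -1: rank(A + I) = 2, rank((A + I)^2) = 1, rank((A + I)^3) = 0. The eigenspace has dimension 3 - 2 = 1, so there is 1 Jordan block; the rank sequence gives block sizes [3].

Assembling the blocks gives the Jordan form J above.

J = [[-1, 1, 0], [0, -1, 1], [0, 0, -1]]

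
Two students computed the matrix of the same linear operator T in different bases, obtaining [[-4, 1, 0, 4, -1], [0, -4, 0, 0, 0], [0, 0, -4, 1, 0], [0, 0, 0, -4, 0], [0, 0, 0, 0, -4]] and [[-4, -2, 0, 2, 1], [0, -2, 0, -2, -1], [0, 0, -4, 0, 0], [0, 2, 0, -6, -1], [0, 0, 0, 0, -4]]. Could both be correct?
Both have characteristic polynomial (x + 4)^5 and minimal polynomial (x + 4)^2. But rank(A + 4I) = 2 for A while rank(B + 4I) = 1 for B, so the number of Jordan blocks at λ = -4 differs. A and B are not similar.

No.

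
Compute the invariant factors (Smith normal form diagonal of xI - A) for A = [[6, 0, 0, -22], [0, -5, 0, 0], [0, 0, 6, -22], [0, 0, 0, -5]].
The Jordan structure of A has elementary divisors (x + 5), (x + 5), (x - 6), (x - 6). Arranging the block sizes at each eigenvalue in decreasing order and taking row products gives the invariant factors.

Invariant factors (smallest first, each dividing the next): (x - 6)(x + 5), (x - 6)(x + 5).

Check: the last factor (x - 6)(x + 5) is the minimal polynomial, and the product (x - 6)^2(x + 5)^2 is the characteristic polynomial.

(x - 6)(x + 5), (x - 6)(x + 5)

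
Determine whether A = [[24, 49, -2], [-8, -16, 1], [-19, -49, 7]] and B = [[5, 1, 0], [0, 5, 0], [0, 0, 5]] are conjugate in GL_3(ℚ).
Both have characteristic polynomial (x - 5)^3, but the minimal polynomial of A is (x - 5)^3 while the minimal polynomial of B is (x - 5)^2. The minimal polynomial is a similarity invariant, so A and B are not similar.

No.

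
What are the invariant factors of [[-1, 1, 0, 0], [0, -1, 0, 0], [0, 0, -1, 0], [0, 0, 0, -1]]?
x + 1, x + 1, (x + 1)^2

The Jordan structure of A has elementary divisors (x + 1)^2, (x + 1), (x + 1). Arranging the block sizes at each eigenvalue in decreasing order and taking row products gives the invariant factors.

Invariant factors (smallest first, each dividing the next): x + 1, x + 1, (x + 1)^2.

Check: the last factor (x + 1)^2 is the minimal polynomial, and the product (x + 1)^4 is the characteristic polynomial.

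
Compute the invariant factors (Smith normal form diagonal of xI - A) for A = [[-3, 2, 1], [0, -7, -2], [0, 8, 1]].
The Jordan structure of A has elementary divisors (x + 3)^2, (x + 3). Arranging the block sizes at each eigenvalue in decreasing order and taking row products gives the invariant factors.

Invariant factors (smallest first, each dividing the next): x + 3, (x + 3)^2.

Check: the last factor (x + 3)^2 is the minimal polynomial, and the product (x + 3)^3 is the characteristic polynomial.

x + 3, (x + 3)^2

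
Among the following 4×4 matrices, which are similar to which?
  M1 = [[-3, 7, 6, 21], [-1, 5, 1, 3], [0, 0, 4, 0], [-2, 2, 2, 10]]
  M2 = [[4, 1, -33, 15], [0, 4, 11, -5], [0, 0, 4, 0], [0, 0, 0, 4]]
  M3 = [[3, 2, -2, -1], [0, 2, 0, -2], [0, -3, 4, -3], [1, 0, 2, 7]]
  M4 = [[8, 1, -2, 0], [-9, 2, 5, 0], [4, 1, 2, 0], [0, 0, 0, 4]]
1 class: {M1, M2, M3, M4}

Characteristic polynomials: χ_{M1} = (x - 4)^4, χ_{M2} = (x - 4)^4, χ_{M3} = (x - 4)^4, χ_{M4} = (x - 4)^4.

{M1, M2, M3, M4}: invariant factors x - 4, (x - 4)^3.

Matrices are similar if and only if their invariant-factor lists agree; the partition into similarity classes is {M1, M2, M3, M4}.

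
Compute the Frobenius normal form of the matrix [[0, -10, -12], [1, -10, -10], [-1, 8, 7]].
R = [[0, 0, -6], [1, 0, -8], [0, 1, -3]]

The invariant factors of A (the non-unit diagonal entries of the Smith normal form of xI - A over ℚ[x]) are (x + 1)(x^2 + 2x + 6), each dividing the next. The characteristic polynomial is their product, (x + 1)(x^2 + 2x + 6).

The rational canonical form is the block-diagonal matrix of companion matrices C(f_i):
R = [[0, 0, -6], [1, 0, -8], [0, 1, -3]].

Note the characteristic polynomial does not split into linear factors over ℚ, so A has no Jordan form over ℚ; the rational canonical form exists over any field.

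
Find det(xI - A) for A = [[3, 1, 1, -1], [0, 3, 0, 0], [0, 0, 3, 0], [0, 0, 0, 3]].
χ_A(x) = (x - 3)^4

xI - A = [[x - 3, -1, -1, 1], [0, x - 3, 0, 0], [0, 0, x - 3, 0], [0, 0, 0, x - 3]].

Expanding det(xI - A) along the first row:
det(xI - A) = + (x - 3)·det([[x - 3, 0, 0], [0, x - 3, 0], [0, 0, x - 3]]) - (-1)·det([[0, 0, 0], [0, x - 3, 0], [0, 0, x - 3]]) + (-1)·det([[0, x - 3, 0], [0, 0, 0], [0, 0, x - 3]]) - (1)·det([[0, x - 3, 0], [0, 0, x - 3], [0, 0, 0]]).

Evaluating gives χ_A(x) = x^4 - 12x^3 + 54x^2 - 108x + 81 = (x - 3)^4.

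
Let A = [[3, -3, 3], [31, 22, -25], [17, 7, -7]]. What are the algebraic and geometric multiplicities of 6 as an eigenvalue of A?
The characteristic polynomial is (x - 6)^3, so the factor x - 6 appears with exponent 3: the algebraic multiplicity is 3.

rank(A - 6I) = 2, so the eigenspace has dimension 3 - 2 = 1: the geometric multiplicity is 1.

Since 1 < 3, A is not diagonalizable.

algebraic multiplicity 3, geometric multiplicity 1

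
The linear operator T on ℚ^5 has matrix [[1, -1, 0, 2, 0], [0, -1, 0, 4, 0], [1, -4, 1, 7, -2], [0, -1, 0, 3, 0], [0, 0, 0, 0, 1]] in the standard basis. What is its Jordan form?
J = [[1, 1, 0, 0, 0], [0, 1, 0, 0, 0], [0, 0, 1, 1, 0], [0, 0, 0, 1, 0], [0, 0, 0, 0, 1]]

The characteristic polynomial is det(xI - A) = (x - 1)^5, so the eigenvalues are 1 (algebraic multiplicity 5).

For λ = 1: rank(A - I) = 2, rank((A - I)^2) = 0. The eigenspace has dimension 5 - 2 = 3, so there are 3 Jordan blocks; the rank sequence gives block sizes [2, 2, 1].

Assembling the blocks gives the Jordan form J above.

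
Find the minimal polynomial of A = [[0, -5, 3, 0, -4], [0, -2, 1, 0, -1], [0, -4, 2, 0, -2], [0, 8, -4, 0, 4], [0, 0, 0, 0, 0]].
m_A(x) = x^3

The characteristic polynomial factors as x^5. The minimal polynomial is ∏(x - λ)^{k_λ} where k_λ is the size of the largest Jordan block at λ.

For λ = 0: rank(A) = 2, and the largest Jordan block has size 3 (the smallest k with rank(A^k) = rank(A^(k+1))).

So m_A(x) = x^3.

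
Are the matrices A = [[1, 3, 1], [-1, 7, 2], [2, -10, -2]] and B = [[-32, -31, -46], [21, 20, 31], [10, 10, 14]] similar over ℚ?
No.

trace(A) = 6 but trace(B) = 2. The trace is a similarity invariant, so A and B are not similar.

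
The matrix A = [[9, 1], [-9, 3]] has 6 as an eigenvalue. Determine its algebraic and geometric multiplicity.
The characteristic polynomial is (x - 6)^2, so the factor x - 6 appears with exponent 2: the algebraic multiplicity is 2.

rank(A - 6I) = 1, so the eigenspace has dimension 2 - 1 = 1: the geometric multiplicity is 1.

Since 1 < 2, A is not diagonalizable.

algebraic multiplicity 2, geometric multiplicity 1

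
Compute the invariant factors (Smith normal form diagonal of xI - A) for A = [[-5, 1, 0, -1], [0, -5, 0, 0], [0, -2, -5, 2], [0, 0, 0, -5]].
x + 5, x + 5, (x + 5)^2

The Jordan structure of A has elementary divisors (x + 5)^2, (x + 5), (x + 5). Arranging the block sizes at each eigenvalue in decreasing order and taking row products gives the invariant factors.

Invariant factors (smallest first, each dividing the next): x + 5, x + 5, (x + 5)^2.

Check: the last factor (x + 5)^2 is the minimal polynomial, and the product (x + 5)^4 is the characteristic polynomial.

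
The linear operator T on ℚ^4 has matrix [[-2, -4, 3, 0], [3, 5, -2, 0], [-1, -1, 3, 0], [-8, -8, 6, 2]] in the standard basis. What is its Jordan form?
The characteristic polynomial is det(xI - A) = (x - 2)^4, so the eigenvalues are 2 (algebraic multiplicity 4).

For λ = 2: rank(A - 2I) = 2, rank((A - 2I)^2) = 1, rank((A - 2I)^3) = 0. The eigenspace has dimension 4 - 2 = 2, so there are 2 Jordan blocks; the rank sequence gives block sizes [3, 1].

Assembling the blocks gives the Jordan form J above.

J = [[2, 1, 0, 0], [0, 2, 1, 0], [0, 0, 2, 0], [0, 0, 0, 2]]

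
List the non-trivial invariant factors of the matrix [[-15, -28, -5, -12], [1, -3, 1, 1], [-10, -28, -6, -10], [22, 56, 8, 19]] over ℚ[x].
x + 3, (x - 4)(x + 3)^2

The Jordan structure of A has elementary divisors (x + 3)^2, (x + 3), (x - 4). Arranging the block sizes at each eigenvalue in decreasing order and taking row products gives the invariant factors.

Invariant factors (smallest first, each dividing the next): x + 3, (x - 4)(x + 3)^2.

Check: the last factor (x - 4)(x + 3)^2 is the minimal polynomial, and the product (x - 4)(x + 3)^3 is the characteristic polynomial.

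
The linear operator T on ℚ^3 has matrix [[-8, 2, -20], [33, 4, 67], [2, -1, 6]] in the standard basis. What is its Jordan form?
The characteristic polynomial is det(xI - A) = (x - 3)^2(x + 4), so the eigenvalues are -4 (algebraic multiplicity 1), 3 (algebraic multiplicity 2).

For λ = -4: algebraic multiplicity 1 gives one 1×1 block.

For λ = 3: rank(A - 3I) = 2, rank((A - 3I)^2) = 1. The eigenspace has dimension 3 - 2 = 1, so there is 1 Jordan block; the rank sequence gives block sizes [2].

Assembling the blocks gives the Jordan form J above.

J = [[-4, 0, 0], [0, 3, 1], [0, 0, 3]]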